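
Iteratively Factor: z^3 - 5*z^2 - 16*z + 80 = (z - 4)*(z^2 - z - 20) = (z - 4)*(z + 4)*(z - 5)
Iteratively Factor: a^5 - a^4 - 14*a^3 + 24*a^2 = (a - 2)*(a^4 + a^3 - 12*a^2) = (a - 2)*(a + 4)*(a^3 - 3*a^2) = (a - 3)*(a - 2)*(a + 4)*(a^2) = a*(a - 3)*(a - 2)*(a + 4)*(a)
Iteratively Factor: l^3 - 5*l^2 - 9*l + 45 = (l - 5)*(l^2 - 9) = (l - 5)*(l - 3)*(l + 3)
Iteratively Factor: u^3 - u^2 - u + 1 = (u - 1)*(u^2 - 1) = (u - 1)^2*(u + 1)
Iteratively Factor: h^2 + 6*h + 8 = (h + 4)*(h + 2)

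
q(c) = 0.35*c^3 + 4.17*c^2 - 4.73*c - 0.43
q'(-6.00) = -16.97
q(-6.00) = 102.47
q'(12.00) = 246.55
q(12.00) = 1148.09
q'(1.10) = 5.71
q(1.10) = -0.12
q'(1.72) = 12.72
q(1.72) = 5.55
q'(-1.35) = -14.08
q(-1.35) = 12.69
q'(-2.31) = -18.39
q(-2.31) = 28.43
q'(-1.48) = -14.77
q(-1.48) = 14.57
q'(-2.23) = -18.11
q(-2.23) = 26.97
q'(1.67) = 12.13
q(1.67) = 4.93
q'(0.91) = 3.73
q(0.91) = -1.02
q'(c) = 1.05*c^2 + 8.34*c - 4.73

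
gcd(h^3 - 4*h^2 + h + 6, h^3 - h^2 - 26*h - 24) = h + 1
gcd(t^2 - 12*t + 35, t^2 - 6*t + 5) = t - 5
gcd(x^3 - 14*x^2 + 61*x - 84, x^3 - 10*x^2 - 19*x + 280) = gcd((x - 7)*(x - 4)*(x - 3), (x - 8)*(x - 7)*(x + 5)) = x - 7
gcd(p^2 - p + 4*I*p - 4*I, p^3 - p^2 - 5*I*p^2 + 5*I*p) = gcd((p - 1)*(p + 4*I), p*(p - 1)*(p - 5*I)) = p - 1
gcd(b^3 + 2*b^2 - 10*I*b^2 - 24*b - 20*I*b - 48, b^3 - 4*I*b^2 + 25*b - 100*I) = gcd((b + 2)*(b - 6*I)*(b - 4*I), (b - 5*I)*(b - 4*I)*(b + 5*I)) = b - 4*I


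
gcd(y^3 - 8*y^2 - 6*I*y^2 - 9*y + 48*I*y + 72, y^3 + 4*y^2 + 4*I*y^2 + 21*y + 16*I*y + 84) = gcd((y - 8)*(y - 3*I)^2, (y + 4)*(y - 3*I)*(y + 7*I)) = y - 3*I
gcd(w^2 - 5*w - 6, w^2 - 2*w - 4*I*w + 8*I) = 1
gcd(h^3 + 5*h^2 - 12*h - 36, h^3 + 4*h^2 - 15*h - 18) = h^2 + 3*h - 18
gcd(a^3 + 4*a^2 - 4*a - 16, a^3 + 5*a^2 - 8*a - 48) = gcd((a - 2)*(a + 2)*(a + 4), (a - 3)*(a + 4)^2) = a + 4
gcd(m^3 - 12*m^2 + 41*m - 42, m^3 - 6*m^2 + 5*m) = 1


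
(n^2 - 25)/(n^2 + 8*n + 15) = (n - 5)/(n + 3)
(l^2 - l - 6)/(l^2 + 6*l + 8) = (l - 3)/(l + 4)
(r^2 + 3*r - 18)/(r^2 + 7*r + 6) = (r - 3)/(r + 1)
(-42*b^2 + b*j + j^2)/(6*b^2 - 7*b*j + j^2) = (-7*b - j)/(b - j)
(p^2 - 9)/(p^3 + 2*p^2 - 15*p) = (p + 3)/(p*(p + 5))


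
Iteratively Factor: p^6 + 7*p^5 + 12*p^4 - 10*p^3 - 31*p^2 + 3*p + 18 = (p + 2)*(p^5 + 5*p^4 + 2*p^3 - 14*p^2 - 3*p + 9) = (p - 1)*(p + 2)*(p^4 + 6*p^3 + 8*p^2 - 6*p - 9) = (p - 1)*(p + 1)*(p + 2)*(p^3 + 5*p^2 + 3*p - 9) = (p - 1)*(p + 1)*(p + 2)*(p + 3)*(p^2 + 2*p - 3) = (p - 1)*(p + 1)*(p + 2)*(p + 3)^2*(p - 1)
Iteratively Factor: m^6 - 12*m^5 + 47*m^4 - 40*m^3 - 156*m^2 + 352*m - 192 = (m - 3)*(m^5 - 9*m^4 + 20*m^3 + 20*m^2 - 96*m + 64) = (m - 3)*(m + 2)*(m^4 - 11*m^3 + 42*m^2 - 64*m + 32) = (m - 3)*(m - 1)*(m + 2)*(m^3 - 10*m^2 + 32*m - 32) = (m - 4)*(m - 3)*(m - 1)*(m + 2)*(m^2 - 6*m + 8) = (m - 4)*(m - 3)*(m - 2)*(m - 1)*(m + 2)*(m - 4)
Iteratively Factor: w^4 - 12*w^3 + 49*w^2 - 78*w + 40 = (w - 1)*(w^3 - 11*w^2 + 38*w - 40) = (w - 5)*(w - 1)*(w^2 - 6*w + 8) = (w - 5)*(w - 4)*(w - 1)*(w - 2)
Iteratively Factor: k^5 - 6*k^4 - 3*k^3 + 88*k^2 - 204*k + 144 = (k + 4)*(k^4 - 10*k^3 + 37*k^2 - 60*k + 36) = (k - 3)*(k + 4)*(k^3 - 7*k^2 + 16*k - 12) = (k - 3)^2*(k + 4)*(k^2 - 4*k + 4) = (k - 3)^2*(k - 2)*(k + 4)*(k - 2)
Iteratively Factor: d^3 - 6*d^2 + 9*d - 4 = (d - 1)*(d^2 - 5*d + 4) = (d - 4)*(d - 1)*(d - 1)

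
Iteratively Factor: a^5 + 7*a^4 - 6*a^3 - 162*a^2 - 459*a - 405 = (a - 5)*(a^4 + 12*a^3 + 54*a^2 + 108*a + 81) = (a - 5)*(a + 3)*(a^3 + 9*a^2 + 27*a + 27) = (a - 5)*(a + 3)^2*(a^2 + 6*a + 9) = (a - 5)*(a + 3)^3*(a + 3)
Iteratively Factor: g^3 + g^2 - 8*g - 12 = (g + 2)*(g^2 - g - 6) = (g - 3)*(g + 2)*(g + 2)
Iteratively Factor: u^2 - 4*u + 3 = (u - 3)*(u - 1)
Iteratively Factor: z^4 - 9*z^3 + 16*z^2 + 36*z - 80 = (z - 5)*(z^3 - 4*z^2 - 4*z + 16) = (z - 5)*(z - 4)*(z^2 - 4) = (z - 5)*(z - 4)*(z + 2)*(z - 2)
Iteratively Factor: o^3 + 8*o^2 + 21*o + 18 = (o + 3)*(o^2 + 5*o + 6) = (o + 3)^2*(o + 2)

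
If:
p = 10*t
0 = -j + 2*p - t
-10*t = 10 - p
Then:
No Solution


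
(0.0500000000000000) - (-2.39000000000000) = 2.44000000000000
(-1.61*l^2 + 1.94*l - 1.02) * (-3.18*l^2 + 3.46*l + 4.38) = 5.1198*l^4 - 11.7398*l^3 + 2.9042*l^2 + 4.968*l - 4.4676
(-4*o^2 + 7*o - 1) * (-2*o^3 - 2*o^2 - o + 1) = 8*o^5 - 6*o^4 - 8*o^3 - 9*o^2 + 8*o - 1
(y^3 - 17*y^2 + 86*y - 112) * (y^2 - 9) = y^5 - 17*y^4 + 77*y^3 + 41*y^2 - 774*y + 1008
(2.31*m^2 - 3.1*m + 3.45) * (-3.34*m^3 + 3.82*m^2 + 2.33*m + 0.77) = -7.7154*m^5 + 19.1782*m^4 - 17.9827*m^3 + 7.7347*m^2 + 5.6515*m + 2.6565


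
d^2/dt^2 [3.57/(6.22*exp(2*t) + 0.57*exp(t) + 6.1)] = (3.57*(12.44*exp(t) + 0.57)*(24.88*exp(t) + 1.14)*exp(t) - (88.8216*exp(t) + 2.0349)*(6.22*exp(2*t) + 0.57*exp(t) + 6.1))*exp(t)/(6.22*exp(2*t) + 0.57*exp(t) + 6.1)^3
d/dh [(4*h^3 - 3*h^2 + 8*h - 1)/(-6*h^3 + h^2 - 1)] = 2*(-7*h^4 + 48*h^3 - 19*h^2 + 4*h - 4)/(36*h^6 - 12*h^5 + h^4 + 12*h^3 - 2*h^2 + 1)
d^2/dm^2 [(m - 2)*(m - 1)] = 2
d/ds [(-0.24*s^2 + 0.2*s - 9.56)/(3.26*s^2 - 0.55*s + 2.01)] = (-0.52*s^2 + 61.3664*s - 4.856)/(10.6276*s^4 - 3.586*s^3 + 13.4077*s^2 - 2.211*s + 4.0401)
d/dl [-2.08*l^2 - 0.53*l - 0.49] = -4.16*l - 0.53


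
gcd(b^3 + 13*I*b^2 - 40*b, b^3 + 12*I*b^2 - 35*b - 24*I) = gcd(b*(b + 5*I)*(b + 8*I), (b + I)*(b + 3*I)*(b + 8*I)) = b + 8*I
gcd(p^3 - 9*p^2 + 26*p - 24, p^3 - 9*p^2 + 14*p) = p - 2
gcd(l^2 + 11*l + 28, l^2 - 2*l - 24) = l + 4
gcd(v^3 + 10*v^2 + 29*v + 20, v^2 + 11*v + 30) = v + 5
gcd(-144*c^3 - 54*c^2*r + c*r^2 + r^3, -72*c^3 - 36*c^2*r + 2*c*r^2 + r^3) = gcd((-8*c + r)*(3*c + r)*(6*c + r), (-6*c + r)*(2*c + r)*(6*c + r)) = 6*c + r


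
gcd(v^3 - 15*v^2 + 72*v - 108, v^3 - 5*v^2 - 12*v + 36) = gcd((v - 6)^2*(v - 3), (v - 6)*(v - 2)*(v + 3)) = v - 6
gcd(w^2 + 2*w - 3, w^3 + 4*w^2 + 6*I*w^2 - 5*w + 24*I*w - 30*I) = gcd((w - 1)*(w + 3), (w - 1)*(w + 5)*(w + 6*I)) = w - 1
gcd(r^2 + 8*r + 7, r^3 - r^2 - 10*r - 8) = r + 1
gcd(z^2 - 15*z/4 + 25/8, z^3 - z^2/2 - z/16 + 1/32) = 1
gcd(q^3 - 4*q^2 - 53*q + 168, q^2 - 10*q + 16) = q - 8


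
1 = 1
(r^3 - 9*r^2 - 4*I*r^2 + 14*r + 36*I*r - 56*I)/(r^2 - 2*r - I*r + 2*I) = (r^2 - r*(7 + 4*I) + 28*I)/(r - I)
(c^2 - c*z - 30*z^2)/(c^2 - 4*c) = (c^2 - c*z - 30*z^2)/(c*(c - 4))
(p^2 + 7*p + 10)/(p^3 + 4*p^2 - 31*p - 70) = (p + 5)/(p^2 + 2*p - 35)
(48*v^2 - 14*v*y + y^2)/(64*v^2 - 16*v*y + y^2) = (-6*v + y)/(-8*v + y)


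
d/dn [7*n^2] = 14*n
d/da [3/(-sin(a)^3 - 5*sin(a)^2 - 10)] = 3*(3*sin(a) + 10)*sin(a)*cos(a)/(sin(a)^3 + 5*sin(a)^2 + 10)^2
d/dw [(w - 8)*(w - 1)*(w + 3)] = 3*w^2 - 12*w - 19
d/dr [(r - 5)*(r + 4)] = 2*r - 1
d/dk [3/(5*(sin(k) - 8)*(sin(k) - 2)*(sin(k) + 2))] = 3*(-3*sin(k)^2 + 16*sin(k) + 4)*cos(k)/(5*(sin(k) - 8)^2*(sin(k) - 2)^2*(sin(k) + 2)^2)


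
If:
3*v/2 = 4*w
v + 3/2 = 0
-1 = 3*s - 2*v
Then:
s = -4/3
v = -3/2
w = -9/16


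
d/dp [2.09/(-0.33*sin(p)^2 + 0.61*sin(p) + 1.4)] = (1.3794*sin(p) - 1.2749)*cos(p)/(-0.33*sin(p)^2 + 0.61*sin(p) + 1.4)^2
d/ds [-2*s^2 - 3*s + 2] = -4*s - 3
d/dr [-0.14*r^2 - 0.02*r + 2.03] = -0.28*r - 0.02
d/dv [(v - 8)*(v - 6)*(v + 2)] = 3*v^2 - 24*v + 20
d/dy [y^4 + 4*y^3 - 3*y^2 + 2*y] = 4*y^3 + 12*y^2 - 6*y + 2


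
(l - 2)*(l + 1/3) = l^2 - 5*l/3 - 2/3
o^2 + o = o*(o + 1)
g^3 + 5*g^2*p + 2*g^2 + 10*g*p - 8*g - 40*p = (g - 2)*(g + 4)*(g + 5*p)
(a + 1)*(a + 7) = a^2 + 8*a + 7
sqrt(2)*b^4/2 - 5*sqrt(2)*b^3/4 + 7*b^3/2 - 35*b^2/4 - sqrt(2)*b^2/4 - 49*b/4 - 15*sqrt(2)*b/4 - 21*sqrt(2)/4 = (b - 7/2)*(b + 1)*(b + 3*sqrt(2))*(sqrt(2)*b/2 + 1/2)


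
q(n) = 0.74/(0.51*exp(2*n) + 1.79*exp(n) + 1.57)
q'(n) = 0.74*(-1.02*exp(2*n) - 1.79*exp(n))/(0.51*exp(2*n) + 1.79*exp(n) + 1.57)^2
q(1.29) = 0.05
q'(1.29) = -0.07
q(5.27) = 0.00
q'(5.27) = -0.00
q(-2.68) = 0.44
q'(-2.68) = -0.03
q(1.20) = 0.06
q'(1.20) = -0.07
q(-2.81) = 0.44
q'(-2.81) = -0.03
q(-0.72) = 0.29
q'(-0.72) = -0.13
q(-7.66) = 0.47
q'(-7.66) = -0.00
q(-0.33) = 0.24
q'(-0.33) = -0.14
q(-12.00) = 0.47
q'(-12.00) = 0.00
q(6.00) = 0.00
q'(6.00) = 0.00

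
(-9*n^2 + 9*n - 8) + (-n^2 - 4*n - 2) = -10*n^2 + 5*n - 10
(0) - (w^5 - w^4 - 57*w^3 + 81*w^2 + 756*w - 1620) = -w^5 + w^4 + 57*w^3 - 81*w^2 - 756*w + 1620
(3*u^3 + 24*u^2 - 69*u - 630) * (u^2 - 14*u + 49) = 3*u^5 - 18*u^4 - 258*u^3 + 1512*u^2 + 5439*u - 30870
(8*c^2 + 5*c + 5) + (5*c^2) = 13*c^2 + 5*c + 5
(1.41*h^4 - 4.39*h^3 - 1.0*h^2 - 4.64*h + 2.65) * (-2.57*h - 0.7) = -3.6237*h^5 + 10.2953*h^4 + 5.643*h^3 + 12.6248*h^2 - 3.5625*h - 1.855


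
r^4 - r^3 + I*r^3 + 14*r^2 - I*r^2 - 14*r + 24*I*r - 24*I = (r - 1)*(r - 4*I)*(r + 2*I)*(r + 3*I)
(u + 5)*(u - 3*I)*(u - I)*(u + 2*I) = u^4 + 5*u^3 - 2*I*u^3 + 5*u^2 - 10*I*u^2 + 25*u - 6*I*u - 30*I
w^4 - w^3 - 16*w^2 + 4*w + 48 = (w - 4)*(w - 2)*(w + 2)*(w + 3)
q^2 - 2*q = q*(q - 2)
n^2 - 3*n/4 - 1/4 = (n - 1)*(n + 1/4)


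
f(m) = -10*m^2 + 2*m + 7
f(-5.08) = -261.22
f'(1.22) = -22.40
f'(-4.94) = 100.80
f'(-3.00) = 62.00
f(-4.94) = -246.92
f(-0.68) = 1.02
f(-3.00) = -89.00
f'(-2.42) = 50.40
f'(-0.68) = 15.60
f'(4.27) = -83.40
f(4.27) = -166.79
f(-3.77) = -142.67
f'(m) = 2 - 20*m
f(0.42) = 6.08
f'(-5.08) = 103.60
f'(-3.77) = 77.40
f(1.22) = -5.44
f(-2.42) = -56.40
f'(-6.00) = 122.00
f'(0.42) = -6.40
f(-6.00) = -365.00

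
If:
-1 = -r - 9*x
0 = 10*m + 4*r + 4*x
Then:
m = 16*x/5 - 2/5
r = 1 - 9*x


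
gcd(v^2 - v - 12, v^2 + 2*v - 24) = v - 4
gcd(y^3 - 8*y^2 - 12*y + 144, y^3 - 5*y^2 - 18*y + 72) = y^2 - 2*y - 24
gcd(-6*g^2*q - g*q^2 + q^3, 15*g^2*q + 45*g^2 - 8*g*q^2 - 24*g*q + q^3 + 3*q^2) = -3*g + q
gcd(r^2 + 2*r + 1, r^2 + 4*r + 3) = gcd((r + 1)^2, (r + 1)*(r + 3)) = r + 1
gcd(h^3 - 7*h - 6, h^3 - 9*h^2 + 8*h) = 1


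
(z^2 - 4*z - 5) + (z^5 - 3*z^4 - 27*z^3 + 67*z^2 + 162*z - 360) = z^5 - 3*z^4 - 27*z^3 + 68*z^2 + 158*z - 365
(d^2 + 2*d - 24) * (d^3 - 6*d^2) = d^5 - 4*d^4 - 36*d^3 + 144*d^2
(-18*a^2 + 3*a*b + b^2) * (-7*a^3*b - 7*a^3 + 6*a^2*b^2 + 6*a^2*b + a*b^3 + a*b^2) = 126*a^5*b + 126*a^5 - 129*a^4*b^2 - 129*a^4*b - 7*a^3*b^3 - 7*a^3*b^2 + 9*a^2*b^4 + 9*a^2*b^3 + a*b^5 + a*b^4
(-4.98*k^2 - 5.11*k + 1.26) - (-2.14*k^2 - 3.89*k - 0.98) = -2.84*k^2 - 1.22*k + 2.24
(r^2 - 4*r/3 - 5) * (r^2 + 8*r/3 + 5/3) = r^4 + 4*r^3/3 - 62*r^2/9 - 140*r/9 - 25/3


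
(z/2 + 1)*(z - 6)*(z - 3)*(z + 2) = z^4/2 - 5*z^3/2 - 7*z^2 + 18*z + 36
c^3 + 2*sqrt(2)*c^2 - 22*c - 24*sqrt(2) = (c - 3*sqrt(2))*(c + sqrt(2))*(c + 4*sqrt(2))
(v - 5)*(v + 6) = v^2 + v - 30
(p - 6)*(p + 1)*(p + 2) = p^3 - 3*p^2 - 16*p - 12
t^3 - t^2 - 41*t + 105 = (t - 5)*(t - 3)*(t + 7)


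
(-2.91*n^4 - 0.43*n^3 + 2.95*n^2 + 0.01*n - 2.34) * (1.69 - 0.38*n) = 1.1058*n^5 - 4.7545*n^4 - 1.8477*n^3 + 4.9817*n^2 + 0.9061*n - 3.9546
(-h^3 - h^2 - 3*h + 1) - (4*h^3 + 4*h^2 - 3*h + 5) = -5*h^3 - 5*h^2 - 4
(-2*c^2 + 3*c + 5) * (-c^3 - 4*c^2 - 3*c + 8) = 2*c^5 + 5*c^4 - 11*c^3 - 45*c^2 + 9*c + 40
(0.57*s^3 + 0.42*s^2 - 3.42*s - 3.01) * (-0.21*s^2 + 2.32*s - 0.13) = -0.1197*s^5 + 1.2342*s^4 + 1.6185*s^3 - 7.3569*s^2 - 6.5386*s + 0.3913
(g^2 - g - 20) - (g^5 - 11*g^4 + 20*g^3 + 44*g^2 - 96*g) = -g^5 + 11*g^4 - 20*g^3 - 43*g^2 + 95*g - 20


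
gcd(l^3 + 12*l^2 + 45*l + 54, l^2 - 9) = l + 3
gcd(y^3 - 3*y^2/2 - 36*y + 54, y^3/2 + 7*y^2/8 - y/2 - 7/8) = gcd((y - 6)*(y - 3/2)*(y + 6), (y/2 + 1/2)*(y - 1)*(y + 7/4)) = 1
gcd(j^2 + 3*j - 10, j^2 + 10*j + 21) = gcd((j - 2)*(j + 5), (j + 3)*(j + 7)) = 1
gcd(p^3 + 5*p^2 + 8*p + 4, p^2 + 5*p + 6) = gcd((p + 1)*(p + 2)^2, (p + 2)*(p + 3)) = p + 2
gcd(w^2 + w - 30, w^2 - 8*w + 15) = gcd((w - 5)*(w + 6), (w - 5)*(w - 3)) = w - 5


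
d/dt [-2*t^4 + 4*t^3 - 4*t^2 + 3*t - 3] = -8*t^3 + 12*t^2 - 8*t + 3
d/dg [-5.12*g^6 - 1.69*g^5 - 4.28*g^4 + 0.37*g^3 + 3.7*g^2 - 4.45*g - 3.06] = -30.72*g^5 - 8.45*g^4 - 17.12*g^3 + 1.11*g^2 + 7.4*g - 4.45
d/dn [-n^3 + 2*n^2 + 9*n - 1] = -3*n^2 + 4*n + 9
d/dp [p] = 1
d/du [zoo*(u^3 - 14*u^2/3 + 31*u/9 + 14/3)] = zoo*(u^2 + u + 1)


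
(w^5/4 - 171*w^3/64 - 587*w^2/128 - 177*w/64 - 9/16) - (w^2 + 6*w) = w^5/4 - 171*w^3/64 - 715*w^2/128 - 561*w/64 - 9/16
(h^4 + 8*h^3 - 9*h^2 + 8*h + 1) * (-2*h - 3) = -2*h^5 - 19*h^4 - 6*h^3 + 11*h^2 - 26*h - 3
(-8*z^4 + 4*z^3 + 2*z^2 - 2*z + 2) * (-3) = 24*z^4 - 12*z^3 - 6*z^2 + 6*z - 6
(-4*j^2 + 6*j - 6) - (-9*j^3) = 9*j^3 - 4*j^2 + 6*j - 6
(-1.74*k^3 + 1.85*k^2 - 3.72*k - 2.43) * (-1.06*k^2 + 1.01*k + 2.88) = 1.8444*k^5 - 3.7184*k^4 + 0.800500000000001*k^3 + 4.1466*k^2 - 13.1679*k - 6.9984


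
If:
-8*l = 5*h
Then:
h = -8*l/5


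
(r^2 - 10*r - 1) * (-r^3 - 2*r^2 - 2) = -r^5 + 8*r^4 + 21*r^3 + 20*r + 2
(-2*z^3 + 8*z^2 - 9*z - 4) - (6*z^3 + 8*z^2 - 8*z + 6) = -8*z^3 - z - 10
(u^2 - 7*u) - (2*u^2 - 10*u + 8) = -u^2 + 3*u - 8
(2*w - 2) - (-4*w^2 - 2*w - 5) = 4*w^2 + 4*w + 3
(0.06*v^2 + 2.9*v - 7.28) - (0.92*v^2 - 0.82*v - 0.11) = -0.86*v^2 + 3.72*v - 7.17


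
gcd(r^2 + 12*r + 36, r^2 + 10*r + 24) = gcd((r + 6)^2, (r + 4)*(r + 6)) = r + 6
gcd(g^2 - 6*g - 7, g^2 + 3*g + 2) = g + 1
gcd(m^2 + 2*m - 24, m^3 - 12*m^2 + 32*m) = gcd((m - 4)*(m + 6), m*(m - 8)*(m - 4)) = m - 4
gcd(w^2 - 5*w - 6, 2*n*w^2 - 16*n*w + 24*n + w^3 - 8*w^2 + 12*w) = w - 6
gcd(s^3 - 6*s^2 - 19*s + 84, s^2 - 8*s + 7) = s - 7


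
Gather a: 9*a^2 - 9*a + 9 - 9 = 9*a^2 - 9*a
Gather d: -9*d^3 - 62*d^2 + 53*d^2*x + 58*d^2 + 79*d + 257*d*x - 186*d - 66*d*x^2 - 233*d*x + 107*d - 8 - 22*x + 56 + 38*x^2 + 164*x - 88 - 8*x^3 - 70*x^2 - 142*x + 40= -9*d^3 + d^2*(53*x - 4) + d*(-66*x^2 + 24*x) - 8*x^3 - 32*x^2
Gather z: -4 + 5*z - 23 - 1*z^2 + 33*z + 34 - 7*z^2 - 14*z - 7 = -8*z^2 + 24*z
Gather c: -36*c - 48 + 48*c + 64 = 12*c + 16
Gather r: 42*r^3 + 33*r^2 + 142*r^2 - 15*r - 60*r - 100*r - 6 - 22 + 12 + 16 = 42*r^3 + 175*r^2 - 175*r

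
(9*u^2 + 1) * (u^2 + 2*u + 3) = 9*u^4 + 18*u^3 + 28*u^2 + 2*u + 3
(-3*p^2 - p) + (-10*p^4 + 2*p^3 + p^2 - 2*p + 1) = -10*p^4 + 2*p^3 - 2*p^2 - 3*p + 1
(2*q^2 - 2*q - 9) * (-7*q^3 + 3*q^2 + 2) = -14*q^5 + 20*q^4 + 57*q^3 - 23*q^2 - 4*q - 18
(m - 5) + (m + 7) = 2*m + 2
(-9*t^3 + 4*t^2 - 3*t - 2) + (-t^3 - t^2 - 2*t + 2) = -10*t^3 + 3*t^2 - 5*t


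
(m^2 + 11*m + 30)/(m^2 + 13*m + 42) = (m + 5)/(m + 7)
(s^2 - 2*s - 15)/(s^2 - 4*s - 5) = (s + 3)/(s + 1)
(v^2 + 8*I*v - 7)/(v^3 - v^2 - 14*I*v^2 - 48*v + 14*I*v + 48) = (v^2 + 8*I*v - 7)/(v^3 + v^2*(-1 - 14*I) + v*(-48 + 14*I) + 48)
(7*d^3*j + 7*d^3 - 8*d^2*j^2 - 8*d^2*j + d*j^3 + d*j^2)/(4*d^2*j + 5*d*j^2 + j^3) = d*(7*d^2*j + 7*d^2 - 8*d*j^2 - 8*d*j + j^3 + j^2)/(j*(4*d^2 + 5*d*j + j^2))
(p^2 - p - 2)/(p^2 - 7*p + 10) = (p + 1)/(p - 5)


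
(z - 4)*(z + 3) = z^2 - z - 12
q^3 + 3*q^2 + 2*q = q*(q + 1)*(q + 2)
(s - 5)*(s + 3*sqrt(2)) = s^2 - 5*s + 3*sqrt(2)*s - 15*sqrt(2)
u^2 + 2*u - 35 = (u - 5)*(u + 7)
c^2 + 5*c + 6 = (c + 2)*(c + 3)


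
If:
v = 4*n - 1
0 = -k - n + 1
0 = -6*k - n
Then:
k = -1/5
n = 6/5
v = 19/5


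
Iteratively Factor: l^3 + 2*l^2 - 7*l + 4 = (l + 4)*(l^2 - 2*l + 1) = (l - 1)*(l + 4)*(l - 1)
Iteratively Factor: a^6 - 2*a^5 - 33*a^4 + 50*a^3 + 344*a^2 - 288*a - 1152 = (a - 3)*(a^5 + a^4 - 30*a^3 - 40*a^2 + 224*a + 384) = (a - 3)*(a + 2)*(a^4 - a^3 - 28*a^2 + 16*a + 192) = (a - 4)*(a - 3)*(a + 2)*(a^3 + 3*a^2 - 16*a - 48) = (a - 4)*(a - 3)*(a + 2)*(a + 3)*(a^2 - 16) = (a - 4)^2*(a - 3)*(a + 2)*(a + 3)*(a + 4)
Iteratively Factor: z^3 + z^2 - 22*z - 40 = (z - 5)*(z^2 + 6*z + 8) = (z - 5)*(z + 4)*(z + 2)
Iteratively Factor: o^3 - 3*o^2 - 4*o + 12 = (o + 2)*(o^2 - 5*o + 6) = (o - 2)*(o + 2)*(o - 3)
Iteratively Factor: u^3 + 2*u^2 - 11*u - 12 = (u + 1)*(u^2 + u - 12) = (u + 1)*(u + 4)*(u - 3)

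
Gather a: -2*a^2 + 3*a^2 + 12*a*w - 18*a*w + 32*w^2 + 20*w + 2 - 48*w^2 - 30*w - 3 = a^2 - 6*a*w - 16*w^2 - 10*w - 1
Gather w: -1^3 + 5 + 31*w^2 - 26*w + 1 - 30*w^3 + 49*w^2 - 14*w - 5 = -30*w^3 + 80*w^2 - 40*w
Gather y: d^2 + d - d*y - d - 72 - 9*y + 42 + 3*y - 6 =d^2 + y*(-d - 6) - 36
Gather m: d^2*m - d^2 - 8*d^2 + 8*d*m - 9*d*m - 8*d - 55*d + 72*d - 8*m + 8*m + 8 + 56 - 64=-9*d^2 + 9*d + m*(d^2 - d)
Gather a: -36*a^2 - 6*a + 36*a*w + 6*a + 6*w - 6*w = -36*a^2 + 36*a*w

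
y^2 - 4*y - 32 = (y - 8)*(y + 4)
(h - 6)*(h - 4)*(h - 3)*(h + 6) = h^4 - 7*h^3 - 24*h^2 + 252*h - 432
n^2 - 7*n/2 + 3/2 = (n - 3)*(n - 1/2)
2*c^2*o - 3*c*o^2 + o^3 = o*(-2*c + o)*(-c + o)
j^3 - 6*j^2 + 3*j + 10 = (j - 5)*(j - 2)*(j + 1)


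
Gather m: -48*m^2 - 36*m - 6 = -48*m^2 - 36*m - 6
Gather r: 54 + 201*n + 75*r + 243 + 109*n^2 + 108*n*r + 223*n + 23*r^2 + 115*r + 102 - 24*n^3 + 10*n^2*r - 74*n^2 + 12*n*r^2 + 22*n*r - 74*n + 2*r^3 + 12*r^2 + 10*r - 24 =-24*n^3 + 35*n^2 + 350*n + 2*r^3 + r^2*(12*n + 35) + r*(10*n^2 + 130*n + 200) + 375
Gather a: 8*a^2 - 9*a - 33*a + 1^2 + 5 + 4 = 8*a^2 - 42*a + 10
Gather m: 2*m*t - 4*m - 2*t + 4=m*(2*t - 4) - 2*t + 4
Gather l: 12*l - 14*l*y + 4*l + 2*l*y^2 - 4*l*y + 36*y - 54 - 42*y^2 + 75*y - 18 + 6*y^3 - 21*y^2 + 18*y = l*(2*y^2 - 18*y + 16) + 6*y^3 - 63*y^2 + 129*y - 72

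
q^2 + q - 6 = (q - 2)*(q + 3)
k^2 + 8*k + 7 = (k + 1)*(k + 7)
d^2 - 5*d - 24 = (d - 8)*(d + 3)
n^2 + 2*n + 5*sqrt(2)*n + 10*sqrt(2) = (n + 2)*(n + 5*sqrt(2))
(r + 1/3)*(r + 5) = r^2 + 16*r/3 + 5/3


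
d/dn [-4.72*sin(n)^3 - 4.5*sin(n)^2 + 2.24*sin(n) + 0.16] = (-14.16*sin(n)^2 - 9.0*sin(n) + 2.24)*cos(n)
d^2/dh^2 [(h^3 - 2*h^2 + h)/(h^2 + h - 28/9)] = 72*(144*h^3 - 567*h^2 + 777*h - 329)/(729*h^6 + 2187*h^5 - 4617*h^4 - 12879*h^3 + 14364*h^2 + 21168*h - 21952)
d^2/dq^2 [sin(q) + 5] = -sin(q)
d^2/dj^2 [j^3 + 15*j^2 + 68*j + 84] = 6*j + 30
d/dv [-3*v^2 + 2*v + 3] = 2 - 6*v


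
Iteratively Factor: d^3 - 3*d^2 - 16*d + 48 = (d - 4)*(d^2 + d - 12) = (d - 4)*(d - 3)*(d + 4)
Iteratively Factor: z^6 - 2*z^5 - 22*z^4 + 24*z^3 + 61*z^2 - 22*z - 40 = (z + 1)*(z^5 - 3*z^4 - 19*z^3 + 43*z^2 + 18*z - 40) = (z + 1)^2*(z^4 - 4*z^3 - 15*z^2 + 58*z - 40) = (z - 5)*(z + 1)^2*(z^3 + z^2 - 10*z + 8) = (z - 5)*(z + 1)^2*(z + 4)*(z^2 - 3*z + 2) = (z - 5)*(z - 2)*(z + 1)^2*(z + 4)*(z - 1)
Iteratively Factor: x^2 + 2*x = (x + 2)*(x)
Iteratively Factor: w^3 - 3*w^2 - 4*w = (w)*(w^2 - 3*w - 4) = w*(w - 4)*(w + 1)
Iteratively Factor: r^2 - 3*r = (r)*(r - 3)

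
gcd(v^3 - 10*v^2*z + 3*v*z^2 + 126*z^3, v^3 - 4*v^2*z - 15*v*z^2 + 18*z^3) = -v^2 + 3*v*z + 18*z^2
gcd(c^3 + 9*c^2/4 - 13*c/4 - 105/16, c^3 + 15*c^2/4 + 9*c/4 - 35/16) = c + 5/2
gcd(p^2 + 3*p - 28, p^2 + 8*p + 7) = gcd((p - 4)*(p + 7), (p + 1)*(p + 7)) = p + 7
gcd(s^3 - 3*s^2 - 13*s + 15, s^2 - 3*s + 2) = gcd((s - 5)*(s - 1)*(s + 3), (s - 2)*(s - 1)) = s - 1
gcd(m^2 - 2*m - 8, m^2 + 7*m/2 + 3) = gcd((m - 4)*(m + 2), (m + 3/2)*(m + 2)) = m + 2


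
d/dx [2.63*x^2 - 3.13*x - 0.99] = 5.26*x - 3.13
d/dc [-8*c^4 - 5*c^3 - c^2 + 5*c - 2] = -32*c^3 - 15*c^2 - 2*c + 5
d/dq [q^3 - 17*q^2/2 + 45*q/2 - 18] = 3*q^2 - 17*q + 45/2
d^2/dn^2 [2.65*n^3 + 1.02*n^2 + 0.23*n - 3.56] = 15.9*n + 2.04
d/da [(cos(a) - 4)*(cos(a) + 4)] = -sin(2*a)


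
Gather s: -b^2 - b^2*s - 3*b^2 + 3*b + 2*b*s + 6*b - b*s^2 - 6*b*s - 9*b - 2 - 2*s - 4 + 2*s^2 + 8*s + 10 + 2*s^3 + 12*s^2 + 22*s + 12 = -4*b^2 + 2*s^3 + s^2*(14 - b) + s*(-b^2 - 4*b + 28) + 16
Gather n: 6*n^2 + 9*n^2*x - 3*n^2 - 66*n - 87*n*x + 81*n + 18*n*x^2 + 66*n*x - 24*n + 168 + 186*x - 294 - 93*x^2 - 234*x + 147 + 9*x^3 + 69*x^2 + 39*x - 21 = n^2*(9*x + 3) + n*(18*x^2 - 21*x - 9) + 9*x^3 - 24*x^2 - 9*x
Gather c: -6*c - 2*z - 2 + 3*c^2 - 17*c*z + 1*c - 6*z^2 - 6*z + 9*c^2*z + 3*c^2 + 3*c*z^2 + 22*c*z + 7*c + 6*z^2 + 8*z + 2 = c^2*(9*z + 6) + c*(3*z^2 + 5*z + 2)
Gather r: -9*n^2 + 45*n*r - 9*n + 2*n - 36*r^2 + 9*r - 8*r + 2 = -9*n^2 - 7*n - 36*r^2 + r*(45*n + 1) + 2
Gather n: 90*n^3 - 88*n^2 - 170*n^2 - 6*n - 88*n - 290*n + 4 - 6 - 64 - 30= 90*n^3 - 258*n^2 - 384*n - 96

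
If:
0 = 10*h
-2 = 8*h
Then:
No Solution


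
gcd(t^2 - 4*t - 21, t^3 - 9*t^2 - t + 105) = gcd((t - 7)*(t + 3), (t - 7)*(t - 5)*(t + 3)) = t^2 - 4*t - 21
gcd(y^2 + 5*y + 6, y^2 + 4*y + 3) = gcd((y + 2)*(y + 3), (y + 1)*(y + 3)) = y + 3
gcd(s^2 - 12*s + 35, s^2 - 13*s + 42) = s - 7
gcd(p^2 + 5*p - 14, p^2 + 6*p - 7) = p + 7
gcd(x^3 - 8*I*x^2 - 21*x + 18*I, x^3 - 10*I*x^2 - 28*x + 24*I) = x - 2*I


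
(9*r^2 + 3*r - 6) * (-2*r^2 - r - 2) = -18*r^4 - 15*r^3 - 9*r^2 + 12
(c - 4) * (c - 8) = c^2 - 12*c + 32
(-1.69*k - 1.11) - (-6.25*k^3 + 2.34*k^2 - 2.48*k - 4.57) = 6.25*k^3 - 2.34*k^2 + 0.79*k + 3.46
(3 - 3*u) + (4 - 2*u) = 7 - 5*u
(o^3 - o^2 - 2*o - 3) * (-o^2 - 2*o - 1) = -o^5 - o^4 + 3*o^3 + 8*o^2 + 8*o + 3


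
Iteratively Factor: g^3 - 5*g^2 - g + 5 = (g - 5)*(g^2 - 1) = (g - 5)*(g + 1)*(g - 1)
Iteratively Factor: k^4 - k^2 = (k + 1)*(k^3 - k^2) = k*(k + 1)*(k^2 - k) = k^2*(k + 1)*(k - 1)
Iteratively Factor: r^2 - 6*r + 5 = (r - 5)*(r - 1)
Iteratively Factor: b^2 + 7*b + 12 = (b + 3)*(b + 4)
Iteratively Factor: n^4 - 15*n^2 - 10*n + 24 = (n + 3)*(n^3 - 3*n^2 - 6*n + 8) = (n - 4)*(n + 3)*(n^2 + n - 2) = (n - 4)*(n - 1)*(n + 3)*(n + 2)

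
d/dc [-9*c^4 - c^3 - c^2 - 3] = c*(-36*c^2 - 3*c - 2)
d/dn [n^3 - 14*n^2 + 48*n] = 3*n^2 - 28*n + 48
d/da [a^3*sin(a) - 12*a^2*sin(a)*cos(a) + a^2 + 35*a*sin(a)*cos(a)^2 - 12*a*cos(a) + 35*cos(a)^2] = a^3*cos(a) + 3*a^2*sin(a) - 12*a^2*cos(2*a) + 12*a*sin(a) - 12*a*sin(2*a) + 35*a*cos(a)/4 + 105*a*cos(3*a)/4 + 2*a + 35*sin(a)/4 - 35*sin(2*a) + 35*sin(3*a)/4 - 12*cos(a)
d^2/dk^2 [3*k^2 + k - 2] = 6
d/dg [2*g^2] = 4*g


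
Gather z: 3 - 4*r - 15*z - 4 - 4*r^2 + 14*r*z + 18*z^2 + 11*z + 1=-4*r^2 - 4*r + 18*z^2 + z*(14*r - 4)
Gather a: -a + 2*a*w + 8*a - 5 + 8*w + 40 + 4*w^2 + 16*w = a*(2*w + 7) + 4*w^2 + 24*w + 35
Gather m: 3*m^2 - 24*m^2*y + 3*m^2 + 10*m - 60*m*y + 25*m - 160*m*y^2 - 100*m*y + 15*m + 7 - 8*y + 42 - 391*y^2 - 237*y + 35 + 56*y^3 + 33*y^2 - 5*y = m^2*(6 - 24*y) + m*(-160*y^2 - 160*y + 50) + 56*y^3 - 358*y^2 - 250*y + 84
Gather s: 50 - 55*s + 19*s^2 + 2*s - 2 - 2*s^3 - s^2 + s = -2*s^3 + 18*s^2 - 52*s + 48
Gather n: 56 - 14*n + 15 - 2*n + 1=72 - 16*n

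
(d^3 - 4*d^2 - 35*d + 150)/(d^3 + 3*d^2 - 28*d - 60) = (d - 5)/(d + 2)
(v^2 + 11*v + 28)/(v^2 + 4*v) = (v + 7)/v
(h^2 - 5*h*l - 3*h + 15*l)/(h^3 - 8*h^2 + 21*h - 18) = (h - 5*l)/(h^2 - 5*h + 6)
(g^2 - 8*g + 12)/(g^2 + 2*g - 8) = (g - 6)/(g + 4)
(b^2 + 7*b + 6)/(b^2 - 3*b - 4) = (b + 6)/(b - 4)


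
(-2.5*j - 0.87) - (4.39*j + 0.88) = -6.89*j - 1.75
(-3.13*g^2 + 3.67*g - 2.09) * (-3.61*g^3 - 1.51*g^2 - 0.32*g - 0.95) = 11.2993*g^5 - 8.5224*g^4 + 3.0048*g^3 + 4.955*g^2 - 2.8177*g + 1.9855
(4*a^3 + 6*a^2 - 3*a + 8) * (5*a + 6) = 20*a^4 + 54*a^3 + 21*a^2 + 22*a + 48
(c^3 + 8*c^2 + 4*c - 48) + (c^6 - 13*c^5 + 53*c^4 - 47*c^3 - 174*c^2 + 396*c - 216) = c^6 - 13*c^5 + 53*c^4 - 46*c^3 - 166*c^2 + 400*c - 264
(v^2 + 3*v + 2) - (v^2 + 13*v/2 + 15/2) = -7*v/2 - 11/2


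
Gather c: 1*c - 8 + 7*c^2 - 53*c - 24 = 7*c^2 - 52*c - 32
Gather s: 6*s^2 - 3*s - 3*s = 6*s^2 - 6*s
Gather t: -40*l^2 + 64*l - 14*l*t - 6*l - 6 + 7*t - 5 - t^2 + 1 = -40*l^2 + 58*l - t^2 + t*(7 - 14*l) - 10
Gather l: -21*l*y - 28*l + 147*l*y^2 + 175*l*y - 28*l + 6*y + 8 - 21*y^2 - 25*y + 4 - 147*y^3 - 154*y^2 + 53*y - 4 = l*(147*y^2 + 154*y - 56) - 147*y^3 - 175*y^2 + 34*y + 8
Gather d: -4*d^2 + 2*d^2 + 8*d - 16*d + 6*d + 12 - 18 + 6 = -2*d^2 - 2*d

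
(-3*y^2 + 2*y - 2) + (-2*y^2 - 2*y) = -5*y^2 - 2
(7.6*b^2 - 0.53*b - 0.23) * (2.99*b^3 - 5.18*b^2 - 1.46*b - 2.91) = 22.724*b^5 - 40.9527*b^4 - 9.0383*b^3 - 20.1508*b^2 + 1.8781*b + 0.6693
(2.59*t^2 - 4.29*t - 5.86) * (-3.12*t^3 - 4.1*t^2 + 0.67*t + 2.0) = -8.0808*t^5 + 2.7658*t^4 + 37.6075*t^3 + 26.3317*t^2 - 12.5062*t - 11.72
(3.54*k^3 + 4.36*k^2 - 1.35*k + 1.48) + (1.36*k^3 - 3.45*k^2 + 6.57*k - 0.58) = 4.9*k^3 + 0.91*k^2 + 5.22*k + 0.9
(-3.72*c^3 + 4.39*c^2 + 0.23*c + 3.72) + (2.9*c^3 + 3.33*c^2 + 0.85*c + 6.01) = -0.82*c^3 + 7.72*c^2 + 1.08*c + 9.73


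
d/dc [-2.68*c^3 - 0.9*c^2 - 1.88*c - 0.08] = -8.04*c^2 - 1.8*c - 1.88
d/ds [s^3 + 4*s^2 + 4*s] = 3*s^2 + 8*s + 4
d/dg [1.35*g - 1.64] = 1.35000000000000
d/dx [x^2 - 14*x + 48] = 2*x - 14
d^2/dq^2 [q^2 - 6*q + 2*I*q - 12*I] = 2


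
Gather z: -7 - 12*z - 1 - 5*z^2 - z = -5*z^2 - 13*z - 8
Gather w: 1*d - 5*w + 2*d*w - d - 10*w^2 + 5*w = 2*d*w - 10*w^2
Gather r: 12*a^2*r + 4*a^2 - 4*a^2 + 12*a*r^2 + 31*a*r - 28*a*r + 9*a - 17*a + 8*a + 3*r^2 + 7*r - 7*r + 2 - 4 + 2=r^2*(12*a + 3) + r*(12*a^2 + 3*a)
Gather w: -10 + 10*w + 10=10*w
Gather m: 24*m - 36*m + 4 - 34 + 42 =12 - 12*m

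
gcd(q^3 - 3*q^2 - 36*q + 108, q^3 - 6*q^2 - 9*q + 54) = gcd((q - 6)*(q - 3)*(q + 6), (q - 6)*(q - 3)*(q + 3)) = q^2 - 9*q + 18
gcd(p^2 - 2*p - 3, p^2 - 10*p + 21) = p - 3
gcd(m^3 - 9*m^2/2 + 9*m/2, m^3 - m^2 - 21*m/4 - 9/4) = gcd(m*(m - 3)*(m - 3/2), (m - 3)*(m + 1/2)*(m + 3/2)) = m - 3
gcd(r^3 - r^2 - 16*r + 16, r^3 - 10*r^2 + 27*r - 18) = r - 1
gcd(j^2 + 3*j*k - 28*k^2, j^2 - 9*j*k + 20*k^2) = j - 4*k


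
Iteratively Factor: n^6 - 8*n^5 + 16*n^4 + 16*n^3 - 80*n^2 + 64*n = (n)*(n^5 - 8*n^4 + 16*n^3 + 16*n^2 - 80*n + 64) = n*(n - 2)*(n^4 - 6*n^3 + 4*n^2 + 24*n - 32) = n*(n - 2)^2*(n^3 - 4*n^2 - 4*n + 16) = n*(n - 2)^3*(n^2 - 2*n - 8) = n*(n - 4)*(n - 2)^3*(n + 2)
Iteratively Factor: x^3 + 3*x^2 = (x)*(x^2 + 3*x) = x^2*(x + 3)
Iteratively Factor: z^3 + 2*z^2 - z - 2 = (z + 2)*(z^2 - 1) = (z + 1)*(z + 2)*(z - 1)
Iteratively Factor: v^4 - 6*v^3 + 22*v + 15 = (v - 3)*(v^3 - 3*v^2 - 9*v - 5) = (v - 5)*(v - 3)*(v^2 + 2*v + 1) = (v - 5)*(v - 3)*(v + 1)*(v + 1)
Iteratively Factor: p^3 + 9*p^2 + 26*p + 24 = (p + 4)*(p^2 + 5*p + 6) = (p + 2)*(p + 4)*(p + 3)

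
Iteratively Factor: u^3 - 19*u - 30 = (u - 5)*(u^2 + 5*u + 6) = (u - 5)*(u + 2)*(u + 3)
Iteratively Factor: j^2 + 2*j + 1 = (j + 1)*(j + 1)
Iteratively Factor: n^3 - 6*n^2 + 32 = (n - 4)*(n^2 - 2*n - 8) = (n - 4)^2*(n + 2)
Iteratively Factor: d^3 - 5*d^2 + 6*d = (d)*(d^2 - 5*d + 6) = d*(d - 3)*(d - 2)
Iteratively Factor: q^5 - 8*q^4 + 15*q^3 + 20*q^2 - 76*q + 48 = (q - 3)*(q^4 - 5*q^3 + 20*q - 16) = (q - 3)*(q - 2)*(q^3 - 3*q^2 - 6*q + 8) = (q - 4)*(q - 3)*(q - 2)*(q^2 + q - 2) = (q - 4)*(q - 3)*(q - 2)*(q - 1)*(q + 2)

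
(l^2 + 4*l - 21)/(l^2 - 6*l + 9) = (l + 7)/(l - 3)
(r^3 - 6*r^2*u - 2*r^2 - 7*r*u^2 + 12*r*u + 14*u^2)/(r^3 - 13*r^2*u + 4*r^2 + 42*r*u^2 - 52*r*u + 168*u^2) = (r^2 + r*u - 2*r - 2*u)/(r^2 - 6*r*u + 4*r - 24*u)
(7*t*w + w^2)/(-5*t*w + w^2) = (-7*t - w)/(5*t - w)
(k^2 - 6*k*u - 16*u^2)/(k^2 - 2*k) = (k^2 - 6*k*u - 16*u^2)/(k*(k - 2))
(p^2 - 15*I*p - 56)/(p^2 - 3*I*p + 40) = (p - 7*I)/(p + 5*I)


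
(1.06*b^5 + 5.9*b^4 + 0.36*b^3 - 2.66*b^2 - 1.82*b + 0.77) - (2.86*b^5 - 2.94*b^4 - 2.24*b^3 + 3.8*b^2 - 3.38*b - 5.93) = -1.8*b^5 + 8.84*b^4 + 2.6*b^3 - 6.46*b^2 + 1.56*b + 6.7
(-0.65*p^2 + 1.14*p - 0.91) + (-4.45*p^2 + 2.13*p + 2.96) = -5.1*p^2 + 3.27*p + 2.05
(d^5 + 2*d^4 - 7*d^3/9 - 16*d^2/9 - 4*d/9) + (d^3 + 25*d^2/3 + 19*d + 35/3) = d^5 + 2*d^4 + 2*d^3/9 + 59*d^2/9 + 167*d/9 + 35/3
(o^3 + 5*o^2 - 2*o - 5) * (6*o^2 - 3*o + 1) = 6*o^5 + 27*o^4 - 26*o^3 - 19*o^2 + 13*o - 5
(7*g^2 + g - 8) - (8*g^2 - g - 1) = -g^2 + 2*g - 7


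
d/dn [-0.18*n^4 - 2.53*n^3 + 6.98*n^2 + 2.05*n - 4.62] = -0.72*n^3 - 7.59*n^2 + 13.96*n + 2.05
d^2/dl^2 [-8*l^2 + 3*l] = -16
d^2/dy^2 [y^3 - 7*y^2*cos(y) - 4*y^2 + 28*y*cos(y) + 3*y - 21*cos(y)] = 7*y^2*cos(y) - 28*sqrt(2)*y*cos(y + pi/4) + 6*y - 56*sin(y) + 7*cos(y) - 8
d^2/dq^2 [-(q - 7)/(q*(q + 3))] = 2*(-q^3 + 21*q^2 + 63*q + 63)/(q^3*(q^3 + 9*q^2 + 27*q + 27))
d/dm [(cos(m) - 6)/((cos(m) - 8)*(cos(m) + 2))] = (cos(m)^2 - 12*cos(m) + 52)*sin(m)/((cos(m) - 8)^2*(cos(m) + 2)^2)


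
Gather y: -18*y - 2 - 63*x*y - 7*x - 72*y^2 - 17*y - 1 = -7*x - 72*y^2 + y*(-63*x - 35) - 3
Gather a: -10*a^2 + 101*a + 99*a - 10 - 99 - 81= -10*a^2 + 200*a - 190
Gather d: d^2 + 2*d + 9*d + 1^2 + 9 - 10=d^2 + 11*d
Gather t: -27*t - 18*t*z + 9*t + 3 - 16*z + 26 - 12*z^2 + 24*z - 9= t*(-18*z - 18) - 12*z^2 + 8*z + 20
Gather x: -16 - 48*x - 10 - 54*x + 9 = -102*x - 17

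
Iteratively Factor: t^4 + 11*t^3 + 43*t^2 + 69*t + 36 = (t + 1)*(t^3 + 10*t^2 + 33*t + 36) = (t + 1)*(t + 3)*(t^2 + 7*t + 12) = (t + 1)*(t + 3)*(t + 4)*(t + 3)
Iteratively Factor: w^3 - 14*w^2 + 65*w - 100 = (w - 4)*(w^2 - 10*w + 25) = (w - 5)*(w - 4)*(w - 5)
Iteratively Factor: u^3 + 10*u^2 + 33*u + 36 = (u + 4)*(u^2 + 6*u + 9) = (u + 3)*(u + 4)*(u + 3)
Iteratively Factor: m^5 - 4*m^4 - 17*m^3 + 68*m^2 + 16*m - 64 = (m - 4)*(m^4 - 17*m^2 + 16) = (m - 4)^2*(m^3 + 4*m^2 - m - 4) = (m - 4)^2*(m - 1)*(m^2 + 5*m + 4) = (m - 4)^2*(m - 1)*(m + 4)*(m + 1)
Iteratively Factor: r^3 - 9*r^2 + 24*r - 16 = (r - 1)*(r^2 - 8*r + 16) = (r - 4)*(r - 1)*(r - 4)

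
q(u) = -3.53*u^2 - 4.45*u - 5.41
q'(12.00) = -89.17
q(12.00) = -567.13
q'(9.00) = -67.99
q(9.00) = -331.39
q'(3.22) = -27.18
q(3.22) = -56.34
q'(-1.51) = 6.21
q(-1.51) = -6.74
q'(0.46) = -7.70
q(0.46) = -8.20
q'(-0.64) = 0.07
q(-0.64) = -4.01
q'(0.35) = -6.92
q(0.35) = -7.40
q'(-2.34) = 12.07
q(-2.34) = -14.33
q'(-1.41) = 5.50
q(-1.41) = -6.15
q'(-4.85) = 29.79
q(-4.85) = -66.86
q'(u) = -7.06*u - 4.45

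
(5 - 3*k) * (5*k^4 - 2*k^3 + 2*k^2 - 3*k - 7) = -15*k^5 + 31*k^4 - 16*k^3 + 19*k^2 + 6*k - 35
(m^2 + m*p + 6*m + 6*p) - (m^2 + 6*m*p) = -5*m*p + 6*m + 6*p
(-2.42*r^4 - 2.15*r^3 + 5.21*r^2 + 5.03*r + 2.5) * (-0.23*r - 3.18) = 0.5566*r^5 + 8.1901*r^4 + 5.6387*r^3 - 17.7247*r^2 - 16.5704*r - 7.95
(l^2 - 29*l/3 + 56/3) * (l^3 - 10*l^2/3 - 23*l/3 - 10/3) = l^5 - 13*l^4 + 389*l^3/9 + 77*l^2/9 - 998*l/9 - 560/9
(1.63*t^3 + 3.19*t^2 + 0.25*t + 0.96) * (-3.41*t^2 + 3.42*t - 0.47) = -5.5583*t^5 - 5.3033*t^4 + 9.2912*t^3 - 3.9179*t^2 + 3.1657*t - 0.4512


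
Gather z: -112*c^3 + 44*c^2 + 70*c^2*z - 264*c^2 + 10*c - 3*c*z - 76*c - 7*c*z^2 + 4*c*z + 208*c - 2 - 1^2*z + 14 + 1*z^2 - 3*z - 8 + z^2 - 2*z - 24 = -112*c^3 - 220*c^2 + 142*c + z^2*(2 - 7*c) + z*(70*c^2 + c - 6) - 20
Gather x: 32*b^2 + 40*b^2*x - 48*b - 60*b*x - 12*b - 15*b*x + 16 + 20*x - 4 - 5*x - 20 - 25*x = 32*b^2 - 60*b + x*(40*b^2 - 75*b - 10) - 8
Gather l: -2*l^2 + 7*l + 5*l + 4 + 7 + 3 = -2*l^2 + 12*l + 14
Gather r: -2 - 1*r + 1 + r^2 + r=r^2 - 1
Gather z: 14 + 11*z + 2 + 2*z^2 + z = 2*z^2 + 12*z + 16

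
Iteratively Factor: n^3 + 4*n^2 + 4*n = (n)*(n^2 + 4*n + 4) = n*(n + 2)*(n + 2)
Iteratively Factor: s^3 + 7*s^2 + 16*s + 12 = (s + 3)*(s^2 + 4*s + 4) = (s + 2)*(s + 3)*(s + 2)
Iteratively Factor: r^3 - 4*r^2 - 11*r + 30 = (r - 5)*(r^2 + r - 6) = (r - 5)*(r - 2)*(r + 3)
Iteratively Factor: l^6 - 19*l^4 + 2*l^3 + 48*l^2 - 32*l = (l - 4)*(l^5 + 4*l^4 - 3*l^3 - 10*l^2 + 8*l) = (l - 4)*(l - 1)*(l^4 + 5*l^3 + 2*l^2 - 8*l) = (l - 4)*(l - 1)*(l + 4)*(l^3 + l^2 - 2*l) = l*(l - 4)*(l - 1)*(l + 4)*(l^2 + l - 2) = l*(l - 4)*(l - 1)^2*(l + 4)*(l + 2)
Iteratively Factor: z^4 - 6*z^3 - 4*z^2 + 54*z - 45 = (z - 1)*(z^3 - 5*z^2 - 9*z + 45) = (z - 3)*(z - 1)*(z^2 - 2*z - 15) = (z - 5)*(z - 3)*(z - 1)*(z + 3)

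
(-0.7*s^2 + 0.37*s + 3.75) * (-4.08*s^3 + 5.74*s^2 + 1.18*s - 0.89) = 2.856*s^5 - 5.5276*s^4 - 14.0022*s^3 + 22.5846*s^2 + 4.0957*s - 3.3375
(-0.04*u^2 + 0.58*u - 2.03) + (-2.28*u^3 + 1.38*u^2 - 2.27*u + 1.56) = -2.28*u^3 + 1.34*u^2 - 1.69*u - 0.47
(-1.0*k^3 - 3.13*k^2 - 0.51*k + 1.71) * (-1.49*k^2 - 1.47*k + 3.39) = 1.49*k^5 + 6.1337*k^4 + 1.971*k^3 - 12.4089*k^2 - 4.2426*k + 5.7969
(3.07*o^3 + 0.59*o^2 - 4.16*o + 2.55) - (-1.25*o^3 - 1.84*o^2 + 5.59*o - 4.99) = 4.32*o^3 + 2.43*o^2 - 9.75*o + 7.54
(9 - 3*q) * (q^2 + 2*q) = -3*q^3 + 3*q^2 + 18*q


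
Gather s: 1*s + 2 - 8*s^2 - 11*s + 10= -8*s^2 - 10*s + 12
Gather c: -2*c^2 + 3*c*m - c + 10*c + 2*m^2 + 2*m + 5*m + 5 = -2*c^2 + c*(3*m + 9) + 2*m^2 + 7*m + 5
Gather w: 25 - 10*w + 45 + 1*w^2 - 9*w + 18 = w^2 - 19*w + 88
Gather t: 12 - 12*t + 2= 14 - 12*t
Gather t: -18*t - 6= -18*t - 6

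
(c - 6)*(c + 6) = c^2 - 36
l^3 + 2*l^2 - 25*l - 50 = (l - 5)*(l + 2)*(l + 5)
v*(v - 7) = v^2 - 7*v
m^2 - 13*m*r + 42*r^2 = (m - 7*r)*(m - 6*r)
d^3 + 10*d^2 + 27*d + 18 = (d + 1)*(d + 3)*(d + 6)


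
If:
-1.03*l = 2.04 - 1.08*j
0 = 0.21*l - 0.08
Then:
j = 2.25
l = 0.38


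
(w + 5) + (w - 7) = 2*w - 2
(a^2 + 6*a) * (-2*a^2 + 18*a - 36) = -2*a^4 + 6*a^3 + 72*a^2 - 216*a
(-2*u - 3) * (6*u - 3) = -12*u^2 - 12*u + 9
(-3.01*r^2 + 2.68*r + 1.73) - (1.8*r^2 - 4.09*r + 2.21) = -4.81*r^2 + 6.77*r - 0.48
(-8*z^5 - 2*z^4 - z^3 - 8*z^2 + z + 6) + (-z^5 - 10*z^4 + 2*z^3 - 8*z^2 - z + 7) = -9*z^5 - 12*z^4 + z^3 - 16*z^2 + 13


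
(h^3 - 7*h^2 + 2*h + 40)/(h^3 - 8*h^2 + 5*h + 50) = (h - 4)/(h - 5)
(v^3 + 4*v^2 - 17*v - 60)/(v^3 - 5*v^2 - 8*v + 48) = (v + 5)/(v - 4)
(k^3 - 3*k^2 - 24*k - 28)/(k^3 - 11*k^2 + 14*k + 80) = (k^2 - 5*k - 14)/(k^2 - 13*k + 40)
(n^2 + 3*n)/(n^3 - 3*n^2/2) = 2*(n + 3)/(n*(2*n - 3))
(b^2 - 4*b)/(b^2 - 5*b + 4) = b/(b - 1)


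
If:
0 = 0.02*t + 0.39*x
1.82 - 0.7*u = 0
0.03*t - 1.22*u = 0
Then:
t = 105.73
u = 2.60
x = -5.42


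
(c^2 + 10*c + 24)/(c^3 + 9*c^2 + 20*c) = (c + 6)/(c*(c + 5))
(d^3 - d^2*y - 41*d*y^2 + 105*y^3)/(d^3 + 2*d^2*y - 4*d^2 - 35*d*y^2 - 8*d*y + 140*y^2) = (d - 3*y)/(d - 4)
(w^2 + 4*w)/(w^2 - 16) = w/(w - 4)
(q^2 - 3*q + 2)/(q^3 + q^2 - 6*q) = (q - 1)/(q*(q + 3))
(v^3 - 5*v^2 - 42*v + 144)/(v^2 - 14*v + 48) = (v^2 + 3*v - 18)/(v - 6)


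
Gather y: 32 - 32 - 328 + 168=-160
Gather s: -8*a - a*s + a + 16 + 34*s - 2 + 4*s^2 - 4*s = -7*a + 4*s^2 + s*(30 - a) + 14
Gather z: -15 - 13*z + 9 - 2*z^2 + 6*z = -2*z^2 - 7*z - 6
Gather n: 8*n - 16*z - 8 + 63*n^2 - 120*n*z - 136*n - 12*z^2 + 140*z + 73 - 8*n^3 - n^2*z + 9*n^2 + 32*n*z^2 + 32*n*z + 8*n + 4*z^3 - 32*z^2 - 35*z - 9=-8*n^3 + n^2*(72 - z) + n*(32*z^2 - 88*z - 120) + 4*z^3 - 44*z^2 + 89*z + 56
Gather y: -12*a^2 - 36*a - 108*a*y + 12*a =-12*a^2 - 108*a*y - 24*a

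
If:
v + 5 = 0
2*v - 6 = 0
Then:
No Solution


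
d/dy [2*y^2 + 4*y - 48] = 4*y + 4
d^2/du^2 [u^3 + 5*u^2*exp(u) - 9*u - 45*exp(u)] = 5*u^2*exp(u) + 20*u*exp(u) + 6*u - 35*exp(u)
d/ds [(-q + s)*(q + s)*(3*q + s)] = -q^2 + 6*q*s + 3*s^2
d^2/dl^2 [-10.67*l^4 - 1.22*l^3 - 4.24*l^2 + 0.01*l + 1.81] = -128.04*l^2 - 7.32*l - 8.48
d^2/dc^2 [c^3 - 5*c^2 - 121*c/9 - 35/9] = 6*c - 10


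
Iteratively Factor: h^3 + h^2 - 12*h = (h - 3)*(h^2 + 4*h) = (h - 3)*(h + 4)*(h)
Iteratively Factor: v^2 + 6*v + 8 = (v + 2)*(v + 4)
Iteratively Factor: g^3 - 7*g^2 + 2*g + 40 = (g - 4)*(g^2 - 3*g - 10) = (g - 5)*(g - 4)*(g + 2)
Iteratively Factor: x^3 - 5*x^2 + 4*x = (x - 1)*(x^2 - 4*x) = (x - 4)*(x - 1)*(x)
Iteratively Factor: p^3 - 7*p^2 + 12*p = (p)*(p^2 - 7*p + 12) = p*(p - 3)*(p - 4)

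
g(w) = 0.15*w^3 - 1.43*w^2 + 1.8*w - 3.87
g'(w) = 0.45*w^2 - 2.86*w + 1.8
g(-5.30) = -75.91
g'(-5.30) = 29.60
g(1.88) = -4.54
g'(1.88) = -1.99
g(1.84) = -4.46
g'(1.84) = -1.94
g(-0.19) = -4.26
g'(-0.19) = 2.36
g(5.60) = -12.29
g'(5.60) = -0.10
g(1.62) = -4.07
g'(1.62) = -1.65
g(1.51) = -3.90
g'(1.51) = -1.49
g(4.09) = -10.17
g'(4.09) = -2.37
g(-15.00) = -858.87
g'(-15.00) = 145.95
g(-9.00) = -245.25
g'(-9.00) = 63.99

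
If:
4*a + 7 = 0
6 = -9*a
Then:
No Solution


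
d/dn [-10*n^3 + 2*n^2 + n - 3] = -30*n^2 + 4*n + 1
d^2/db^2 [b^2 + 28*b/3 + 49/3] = 2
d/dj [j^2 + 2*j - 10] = 2*j + 2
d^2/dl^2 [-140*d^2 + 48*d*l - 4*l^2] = -8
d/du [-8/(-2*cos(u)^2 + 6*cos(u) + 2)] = 4*(2*cos(u) - 3)*sin(u)/(sin(u)^2 + 3*cos(u))^2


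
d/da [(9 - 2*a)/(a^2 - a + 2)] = (-2*a^2 + 2*a + (2*a - 9)*(2*a - 1) - 4)/(a^2 - a + 2)^2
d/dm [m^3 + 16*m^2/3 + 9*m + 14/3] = 3*m^2 + 32*m/3 + 9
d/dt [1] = 0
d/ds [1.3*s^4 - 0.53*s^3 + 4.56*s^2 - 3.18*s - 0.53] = 5.2*s^3 - 1.59*s^2 + 9.12*s - 3.18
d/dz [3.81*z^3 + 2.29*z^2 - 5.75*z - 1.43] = 11.43*z^2 + 4.58*z - 5.75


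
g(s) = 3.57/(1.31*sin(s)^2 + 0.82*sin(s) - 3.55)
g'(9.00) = 0.69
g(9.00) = -1.19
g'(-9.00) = -0.06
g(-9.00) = -0.97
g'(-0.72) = 0.20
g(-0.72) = -1.01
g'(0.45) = -0.73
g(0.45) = -1.21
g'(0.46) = -0.74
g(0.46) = -1.22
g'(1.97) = 1.59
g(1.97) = -2.12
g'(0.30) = -0.53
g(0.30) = -1.12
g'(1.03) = -1.59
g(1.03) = -1.89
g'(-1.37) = 0.13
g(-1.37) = -1.15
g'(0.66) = -1.05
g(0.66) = -1.40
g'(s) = 3.57*(-2.62*sin(s)*cos(s) - 0.82*cos(s))/(1.31*sin(s)^2 + 0.82*sin(s) - 3.55)^2 = -(9.3534*sin(s) + 2.9274)*cos(s)/(1.31*sin(s)^2 + 0.82*sin(s) - 3.55)^2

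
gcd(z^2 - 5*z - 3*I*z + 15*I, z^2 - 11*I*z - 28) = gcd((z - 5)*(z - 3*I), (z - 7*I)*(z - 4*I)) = 1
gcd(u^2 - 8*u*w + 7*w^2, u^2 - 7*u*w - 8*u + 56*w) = u - 7*w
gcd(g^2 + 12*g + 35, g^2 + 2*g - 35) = g + 7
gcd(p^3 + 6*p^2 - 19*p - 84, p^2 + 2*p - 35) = p + 7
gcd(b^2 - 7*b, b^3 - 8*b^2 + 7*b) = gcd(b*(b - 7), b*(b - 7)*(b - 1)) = b^2 - 7*b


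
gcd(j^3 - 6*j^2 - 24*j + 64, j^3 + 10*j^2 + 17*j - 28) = j + 4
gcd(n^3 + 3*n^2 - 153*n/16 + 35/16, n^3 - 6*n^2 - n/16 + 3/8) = n - 1/4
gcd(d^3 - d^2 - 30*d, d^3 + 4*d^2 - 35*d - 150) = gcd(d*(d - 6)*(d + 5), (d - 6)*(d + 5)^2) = d^2 - d - 30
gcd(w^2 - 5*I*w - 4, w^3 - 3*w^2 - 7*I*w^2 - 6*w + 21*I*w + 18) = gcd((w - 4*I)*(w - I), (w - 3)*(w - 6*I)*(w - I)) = w - I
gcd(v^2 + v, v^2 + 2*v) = v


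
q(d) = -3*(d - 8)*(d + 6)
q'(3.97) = -17.82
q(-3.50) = 86.25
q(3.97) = 120.54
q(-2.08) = 118.54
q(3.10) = 133.77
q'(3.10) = -12.60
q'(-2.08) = 18.48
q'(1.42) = -2.52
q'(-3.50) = 27.00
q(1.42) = 146.47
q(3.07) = 134.15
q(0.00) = 144.00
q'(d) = 6 - 6*d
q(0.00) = 144.00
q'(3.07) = -12.42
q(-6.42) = -18.17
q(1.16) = 146.92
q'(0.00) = 6.00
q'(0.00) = 6.00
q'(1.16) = -0.96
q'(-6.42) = 44.52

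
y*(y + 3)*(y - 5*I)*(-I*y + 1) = -I*y^4 - 4*y^3 - 3*I*y^3 - 12*y^2 - 5*I*y^2 - 15*I*y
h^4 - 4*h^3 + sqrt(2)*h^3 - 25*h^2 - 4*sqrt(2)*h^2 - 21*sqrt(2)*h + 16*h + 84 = (h - 7)*(h + 3)*(h - sqrt(2))*(h + 2*sqrt(2))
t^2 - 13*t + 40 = (t - 8)*(t - 5)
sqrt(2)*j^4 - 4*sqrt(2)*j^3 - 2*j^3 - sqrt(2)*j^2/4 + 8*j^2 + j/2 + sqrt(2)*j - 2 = (j - 4)*(j - 1/2)*(j - sqrt(2))*(sqrt(2)*j + sqrt(2)/2)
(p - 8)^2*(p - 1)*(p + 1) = p^4 - 16*p^3 + 63*p^2 + 16*p - 64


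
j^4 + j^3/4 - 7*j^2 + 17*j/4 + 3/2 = (j - 2)*(j - 1)*(j + 1/4)*(j + 3)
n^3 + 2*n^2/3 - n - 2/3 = (n - 1)*(n + 2/3)*(n + 1)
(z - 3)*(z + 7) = z^2 + 4*z - 21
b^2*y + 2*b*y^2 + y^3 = y*(b + y)^2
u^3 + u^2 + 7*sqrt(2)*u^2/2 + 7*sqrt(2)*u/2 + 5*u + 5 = (u + 1)*(u + sqrt(2))*(u + 5*sqrt(2)/2)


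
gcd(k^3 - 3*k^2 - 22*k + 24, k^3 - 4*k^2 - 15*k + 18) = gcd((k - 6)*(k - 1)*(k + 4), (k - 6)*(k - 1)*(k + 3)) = k^2 - 7*k + 6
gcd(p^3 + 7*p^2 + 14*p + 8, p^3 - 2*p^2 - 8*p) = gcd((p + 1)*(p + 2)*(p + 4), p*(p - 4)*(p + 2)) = p + 2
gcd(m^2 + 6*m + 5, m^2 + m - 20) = m + 5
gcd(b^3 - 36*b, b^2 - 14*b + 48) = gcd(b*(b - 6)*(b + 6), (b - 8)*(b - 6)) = b - 6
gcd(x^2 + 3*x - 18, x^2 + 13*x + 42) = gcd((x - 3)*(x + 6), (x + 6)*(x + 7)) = x + 6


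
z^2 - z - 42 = (z - 7)*(z + 6)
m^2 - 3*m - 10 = (m - 5)*(m + 2)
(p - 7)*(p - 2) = p^2 - 9*p + 14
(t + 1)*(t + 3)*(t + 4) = t^3 + 8*t^2 + 19*t + 12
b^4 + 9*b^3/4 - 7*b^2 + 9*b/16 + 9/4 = (b - 3/2)*(b - 3/4)*(b + 1/2)*(b + 4)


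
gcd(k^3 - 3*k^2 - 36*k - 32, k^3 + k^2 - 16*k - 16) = k^2 + 5*k + 4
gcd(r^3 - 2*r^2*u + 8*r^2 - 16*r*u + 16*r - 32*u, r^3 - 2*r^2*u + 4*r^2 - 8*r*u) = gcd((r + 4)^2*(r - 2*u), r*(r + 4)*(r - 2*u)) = r^2 - 2*r*u + 4*r - 8*u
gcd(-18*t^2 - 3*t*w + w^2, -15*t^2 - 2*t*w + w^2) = 3*t + w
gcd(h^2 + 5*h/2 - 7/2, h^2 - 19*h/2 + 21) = 1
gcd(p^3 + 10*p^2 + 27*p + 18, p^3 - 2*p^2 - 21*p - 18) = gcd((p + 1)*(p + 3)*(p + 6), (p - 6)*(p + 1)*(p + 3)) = p^2 + 4*p + 3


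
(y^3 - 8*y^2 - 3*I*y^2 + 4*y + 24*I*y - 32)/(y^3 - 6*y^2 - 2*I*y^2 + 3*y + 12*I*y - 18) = (y^2 - 4*y*(2 + I) + 32*I)/(y^2 - 3*y*(2 + I) + 18*I)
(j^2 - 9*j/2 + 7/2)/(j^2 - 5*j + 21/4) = 2*(j - 1)/(2*j - 3)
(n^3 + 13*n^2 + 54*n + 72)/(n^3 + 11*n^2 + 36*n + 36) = (n + 4)/(n + 2)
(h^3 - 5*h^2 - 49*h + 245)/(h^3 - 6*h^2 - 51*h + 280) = (h - 7)/(h - 8)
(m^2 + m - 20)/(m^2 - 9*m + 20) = (m + 5)/(m - 5)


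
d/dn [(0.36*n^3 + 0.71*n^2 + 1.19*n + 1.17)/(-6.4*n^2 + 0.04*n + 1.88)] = (-2.304*n^4 + 0.0288000000000004*n^3 + 9.6748*n^2 + 17.6456*n + 2.1904)/(40.96*n^4 - 0.512*n^3 - 24.0624*n^2 + 0.1504*n + 3.5344)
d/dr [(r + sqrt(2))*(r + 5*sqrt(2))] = 2*r + 6*sqrt(2)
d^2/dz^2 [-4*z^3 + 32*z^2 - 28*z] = 64 - 24*z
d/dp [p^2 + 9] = 2*p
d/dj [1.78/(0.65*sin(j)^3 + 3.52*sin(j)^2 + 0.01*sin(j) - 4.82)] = (-12.5312*sin(j) + 1.7355*cos(2*j) - 1.7533)*cos(j)/(0.65*sin(j)^3 + 3.52*sin(j)^2 + 0.01*sin(j) - 4.82)^2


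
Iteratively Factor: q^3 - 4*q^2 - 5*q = (q + 1)*(q^2 - 5*q) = (q - 5)*(q + 1)*(q)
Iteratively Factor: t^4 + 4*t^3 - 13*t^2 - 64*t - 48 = (t + 1)*(t^3 + 3*t^2 - 16*t - 48) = (t - 4)*(t + 1)*(t^2 + 7*t + 12) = (t - 4)*(t + 1)*(t + 4)*(t + 3)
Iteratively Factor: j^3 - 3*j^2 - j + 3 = (j - 3)*(j^2 - 1) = (j - 3)*(j - 1)*(j + 1)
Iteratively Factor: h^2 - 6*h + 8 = (h - 4)*(h - 2)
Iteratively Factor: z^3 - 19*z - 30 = (z + 2)*(z^2 - 2*z - 15) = (z - 5)*(z + 2)*(z + 3)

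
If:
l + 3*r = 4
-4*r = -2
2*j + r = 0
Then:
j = -1/4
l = 5/2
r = 1/2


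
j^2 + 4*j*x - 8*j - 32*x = (j - 8)*(j + 4*x)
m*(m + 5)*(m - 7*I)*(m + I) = m^4 + 5*m^3 - 6*I*m^3 + 7*m^2 - 30*I*m^2 + 35*m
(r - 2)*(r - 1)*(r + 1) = r^3 - 2*r^2 - r + 2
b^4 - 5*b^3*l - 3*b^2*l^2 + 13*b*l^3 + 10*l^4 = (b - 5*l)*(b - 2*l)*(b + l)^2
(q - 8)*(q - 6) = q^2 - 14*q + 48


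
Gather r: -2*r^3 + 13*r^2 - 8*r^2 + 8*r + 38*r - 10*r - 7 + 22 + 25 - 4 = -2*r^3 + 5*r^2 + 36*r + 36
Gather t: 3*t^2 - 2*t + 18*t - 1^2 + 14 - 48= 3*t^2 + 16*t - 35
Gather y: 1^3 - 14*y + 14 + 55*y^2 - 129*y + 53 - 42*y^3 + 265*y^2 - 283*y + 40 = -42*y^3 + 320*y^2 - 426*y + 108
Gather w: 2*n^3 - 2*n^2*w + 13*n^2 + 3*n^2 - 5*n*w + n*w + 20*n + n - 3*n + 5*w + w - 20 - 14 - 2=2*n^3 + 16*n^2 + 18*n + w*(-2*n^2 - 4*n + 6) - 36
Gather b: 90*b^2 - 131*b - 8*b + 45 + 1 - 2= 90*b^2 - 139*b + 44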